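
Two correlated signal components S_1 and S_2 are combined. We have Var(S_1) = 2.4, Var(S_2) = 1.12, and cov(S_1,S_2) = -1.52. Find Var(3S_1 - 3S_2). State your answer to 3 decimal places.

Var(3S_1 - 3S_2) = (3)²·Var(S_1) + (-3)²·Var(S_2) + 2·(3)·(-3)·cov(S_1,S_2)
= 9·2.4 + 9·1.12 + -18·-1.52 = 59.04

59.040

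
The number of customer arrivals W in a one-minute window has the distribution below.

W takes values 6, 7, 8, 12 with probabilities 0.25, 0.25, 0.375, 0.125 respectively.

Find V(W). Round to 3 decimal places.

3.188

E[W] = (6)(0.25) + (7)(0.25) + (8)(0.375) + (12)(0.125) = 7.75
E[W²] = (6)²(0.25) + (7)²(0.25) + (8)²(0.375) + (12)²(0.125) = 63.25
V(W) = E[W²] − (E[W])² = 63.25 − (7.75)² = 3.1875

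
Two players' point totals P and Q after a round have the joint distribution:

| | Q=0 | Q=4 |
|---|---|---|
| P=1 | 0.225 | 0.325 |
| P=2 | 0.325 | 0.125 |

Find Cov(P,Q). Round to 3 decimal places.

E[P] = 1.45,  E[Q] = 1.8
E[PQ] = 2.3
Cov(P,Q) = E[PQ] − E[P]E[Q] = 2.3 − (1.45)(1.8) = -0.31

-0.310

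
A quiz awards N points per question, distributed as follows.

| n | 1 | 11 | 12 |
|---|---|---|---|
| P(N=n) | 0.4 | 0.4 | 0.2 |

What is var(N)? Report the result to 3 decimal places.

E[N] = (1)(0.4) + (11)(0.4) + (12)(0.2) = 7.2
E[N²] = (1)²(0.4) + (11)²(0.4) + (12)²(0.2) = 77.6
var(N) = E[N²] − (E[N])² = 77.6 − (7.2)² = 25.76

25.760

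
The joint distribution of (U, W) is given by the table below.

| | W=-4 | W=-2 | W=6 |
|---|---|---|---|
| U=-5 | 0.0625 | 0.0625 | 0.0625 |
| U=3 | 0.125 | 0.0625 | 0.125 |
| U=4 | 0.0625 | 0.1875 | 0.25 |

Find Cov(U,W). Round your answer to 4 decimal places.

E[U] = 2,  E[W] = 1
E[UW] = 3.875
Cov(U,W) = E[UW] − E[U]E[W] = 3.875 − (2)(1) = 1.875

1.8750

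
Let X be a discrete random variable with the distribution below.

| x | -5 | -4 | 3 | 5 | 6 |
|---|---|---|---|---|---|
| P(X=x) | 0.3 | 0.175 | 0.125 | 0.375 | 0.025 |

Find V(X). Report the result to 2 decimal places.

21.66

E[X] = (-5)(0.3) + (-4)(0.175) + (3)(0.125) + (5)(0.375) + (6)(0.025) = 0.2
E[X²] = (-5)²(0.3) + (-4)²(0.175) + (3)²(0.125) + (5)²(0.375) + (6)²(0.025) = 21.7
V(X) = E[X²] − (E[X])² = 21.7 − (0.2)² = 21.66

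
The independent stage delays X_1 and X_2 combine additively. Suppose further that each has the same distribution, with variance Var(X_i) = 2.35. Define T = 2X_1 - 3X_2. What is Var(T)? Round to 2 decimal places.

30.55

By independence, Var(T) = (2)²Var(X_1) + (-3)²Var(X_2)
= (2)²·2.35 + (-3)²·2.35 = 30.55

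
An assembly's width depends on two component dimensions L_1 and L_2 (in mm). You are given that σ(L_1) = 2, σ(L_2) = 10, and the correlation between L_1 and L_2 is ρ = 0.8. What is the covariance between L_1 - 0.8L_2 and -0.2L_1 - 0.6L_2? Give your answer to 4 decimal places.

40.1600

Var(L_1) = (2)² = 4;  Var(L_2) = (10)² = 100
Cov(L_1,L_2) = ρ·σ(L_1)·σ(L_2) = 0.8·2·10 = 16
Cov(L_1 - 0.8L_2, -0.2L_1 - 0.6L_2) = (1)(-0.2)Var(L_1) + (-0.8)(-0.6)Var(L_2) + [(1)(-0.6) + (-0.8)(-0.2)]Cov(L_1,L_2)
= -0.2·4 + 0.48·100 + -0.44·16 = 40.16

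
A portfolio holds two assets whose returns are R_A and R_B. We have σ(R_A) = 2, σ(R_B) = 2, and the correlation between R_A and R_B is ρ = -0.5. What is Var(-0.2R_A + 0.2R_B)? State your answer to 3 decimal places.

0.480

Var(R_A) = (2)² = 4;  Var(R_B) = (2)² = 4
Cov(R_A,R_B) = ρ·σ(R_A)·σ(R_B) = -0.5·2·2 = -2
Var(-0.2R_A + 0.2R_B) = (-0.2)²·Var(R_A) + (0.2)²·Var(R_B) + 2·(-0.2)·(0.2)·Cov(R_A,R_B)
= 0.04·4 + 0.04·4 + -0.08·-2 = 0.48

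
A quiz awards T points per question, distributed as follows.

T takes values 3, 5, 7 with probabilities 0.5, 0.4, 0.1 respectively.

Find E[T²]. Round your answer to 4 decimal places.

E[T²] = (3)²(0.5) + (5)²(0.4) + (7)²(0.1) = 19.4

19.4000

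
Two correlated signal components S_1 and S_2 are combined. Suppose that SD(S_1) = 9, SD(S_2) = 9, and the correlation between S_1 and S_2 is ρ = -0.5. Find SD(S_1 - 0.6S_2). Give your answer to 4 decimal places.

var(S_1) = (9)² = 81;  var(S_2) = (9)² = 81
Cov(S_1,S_2) = ρ·SD(S_1)·SD(S_2) = -0.5·9·9 = -40.5
var(S_1 - 0.6S_2) = (1)²·var(S_1) + (-0.6)²·var(S_2) + 2·(1)·(-0.6)·Cov(S_1,S_2)
= 1·81 + 0.36·81 + -1.2·-40.5 = 158.76
SD(S_1 - 0.6S_2) = √158.76 ≈ 12.6000

12.6000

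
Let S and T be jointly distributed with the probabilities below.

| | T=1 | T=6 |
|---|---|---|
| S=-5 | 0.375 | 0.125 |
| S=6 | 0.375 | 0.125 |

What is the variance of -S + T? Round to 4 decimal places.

E[S] = 0.5,  E[T] = 2.25,  E[ST] = 1.125
V(S) = 30.5 − (0.5)² = 30.25;  V(T) = 9.75 − (2.25)² = 4.6875
cov(S,T) = 1.125 − (0.5)(2.25) = 0
V(-S + T) = (-1)²·30.25 + (1)²·4.6875 + 2·(-1)·(1)·0 = 34.9375

34.9375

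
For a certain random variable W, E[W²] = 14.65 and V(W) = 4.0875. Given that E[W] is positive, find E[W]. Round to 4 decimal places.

(E[W])² = E[W²] − V(W) = 14.65 − 4.0875 = 10.5625
E[W] = √10.5625 = 3.25

3.2500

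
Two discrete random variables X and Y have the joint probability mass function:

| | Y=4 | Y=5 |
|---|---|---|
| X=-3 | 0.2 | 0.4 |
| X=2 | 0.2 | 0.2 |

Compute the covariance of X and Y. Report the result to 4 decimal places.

-0.2000

E[X] = -1,  E[Y] = 4.6
E[XY] = -4.8
Cov(X,Y) = E[XY] − E[X]E[Y] = -4.8 − (-1)(4.6) = -0.2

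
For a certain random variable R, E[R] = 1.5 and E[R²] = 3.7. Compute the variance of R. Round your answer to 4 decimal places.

1.4500

V(R) = 3.7 − (1.5)² = 1.45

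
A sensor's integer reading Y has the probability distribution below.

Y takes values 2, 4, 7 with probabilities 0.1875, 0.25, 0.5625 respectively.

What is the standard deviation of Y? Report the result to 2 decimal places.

E[Y] = (2)(0.1875) + (4)(0.25) + (7)(0.5625) = 5.3125
E[Y²] = (2)²(0.1875) + (4)²(0.25) + (7)²(0.5625) = 32.3125
Var(Y) = E[Y²] − (E[Y])² = 32.3125 − (5.3125)² = 4.08984375
SD(Y) = √4.08984375 ≈ 2.02

2.02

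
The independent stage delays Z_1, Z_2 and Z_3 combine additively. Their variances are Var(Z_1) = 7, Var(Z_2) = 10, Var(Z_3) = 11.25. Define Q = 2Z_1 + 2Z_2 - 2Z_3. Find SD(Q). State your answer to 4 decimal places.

By independence, Var(Q) = (2)²Var(Z_1) + (2)²Var(Z_2) + (-2)²Var(Z_3)
= (2)²·7 + (2)²·10 + (-2)²·11.25 = 113
SD(Q) = √113 ≈ 10.6301

10.6301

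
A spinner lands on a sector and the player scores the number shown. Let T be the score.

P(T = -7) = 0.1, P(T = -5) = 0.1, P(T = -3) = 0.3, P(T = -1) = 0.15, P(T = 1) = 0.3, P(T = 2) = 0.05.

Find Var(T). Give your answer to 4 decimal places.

7.3275

E[T] = (-7)(0.1) + (-5)(0.1) + (-3)(0.3) + (-1)(0.15) + (1)(0.3) + (2)(0.05) = -1.85
E[T²] = (-7)²(0.1) + (-5)²(0.1) + (-3)²(0.3) + (-1)²(0.15) + (1)²(0.3) + (2)²(0.05) = 10.75
Var(T) = E[T²] − (E[T])² = 10.75 − (-1.85)² = 7.3275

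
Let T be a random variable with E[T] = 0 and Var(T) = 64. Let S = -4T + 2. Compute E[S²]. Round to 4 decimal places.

E[-4T + 2] = -4·0 + 2 = 2
Var(-4T + 2) = (-4)²·64 = 1024
E[S²] = Var(S) + (E[S])² = 1024 + (2)² = 1028

1028.0000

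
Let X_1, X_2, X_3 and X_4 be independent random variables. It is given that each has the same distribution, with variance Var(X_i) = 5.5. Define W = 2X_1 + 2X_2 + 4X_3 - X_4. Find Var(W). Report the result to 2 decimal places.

137.50

By independence, Var(W) = (2)²Var(X_1) + (2)²Var(X_2) + (4)²Var(X_3) + (-1)²Var(X_4)
= (2)²·5.5 + (2)²·5.5 + (4)²·5.5 + (-1)²·5.5 = 137.5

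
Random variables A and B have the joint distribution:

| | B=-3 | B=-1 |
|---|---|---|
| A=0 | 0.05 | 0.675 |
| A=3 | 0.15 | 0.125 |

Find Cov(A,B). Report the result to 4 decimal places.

-0.5700

E[A] = 0.825,  E[B] = -1.4
E[AB] = -1.725
Cov(A,B) = E[AB] − E[A]E[B] = -1.725 − (0.825)(-1.4) = -0.57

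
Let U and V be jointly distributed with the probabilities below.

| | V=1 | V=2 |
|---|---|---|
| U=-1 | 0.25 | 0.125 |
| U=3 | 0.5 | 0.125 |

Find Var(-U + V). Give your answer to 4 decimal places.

E[U] = 1.5,  E[V] = 1.25,  E[UV] = 1.75
Var(U) = 6 − (1.5)² = 3.75;  Var(V) = 1.75 − (1.25)² = 0.1875
Cov(U,V) = 1.75 − (1.5)(1.25) = -0.125
Var(-U + V) = (-1)²·3.75 + (1)²·0.1875 + 2·(-1)·(1)·-0.125 = 4.1875

4.1875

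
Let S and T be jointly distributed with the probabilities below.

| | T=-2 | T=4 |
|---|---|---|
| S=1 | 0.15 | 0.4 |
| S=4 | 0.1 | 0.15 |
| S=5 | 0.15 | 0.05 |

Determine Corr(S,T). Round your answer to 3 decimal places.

-0.327

E[S] = 2.55,  E[T] = 1.6
E[ST] = 2.4
cov(S,T) = E[ST] − E[S]E[T] = 2.4 − (2.55)(1.6) = -1.68
var(S) = 3.0475,  var(T) = 8.64
ρ = -1.68 / √(3.0475·8.64) ≈ -0.327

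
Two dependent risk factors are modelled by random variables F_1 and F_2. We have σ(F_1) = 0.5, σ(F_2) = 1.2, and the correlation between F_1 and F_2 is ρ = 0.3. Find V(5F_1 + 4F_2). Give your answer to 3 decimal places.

36.490

V(F_1) = (0.5)² = 0.25;  V(F_2) = (1.2)² = 1.44
Cov(F_1,F_2) = ρ·σ(F_1)·σ(F_2) = 0.3·0.5·1.2 = 0.18
V(5F_1 + 4F_2) = (5)²·V(F_1) + (4)²·V(F_2) + 2·(5)·(4)·Cov(F_1,F_2)
= 25·0.25 + 16·1.44 + 40·0.18 = 36.49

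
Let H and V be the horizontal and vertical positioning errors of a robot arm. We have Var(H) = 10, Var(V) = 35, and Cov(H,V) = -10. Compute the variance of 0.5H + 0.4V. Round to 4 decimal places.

4.1000

Var(0.5H + 0.4V) = (0.5)²·Var(H) + (0.4)²·Var(V) + 2·(0.5)·(0.4)·Cov(H,V)
= 0.25·10 + 0.16·35 + 0.4·-10 = 4.1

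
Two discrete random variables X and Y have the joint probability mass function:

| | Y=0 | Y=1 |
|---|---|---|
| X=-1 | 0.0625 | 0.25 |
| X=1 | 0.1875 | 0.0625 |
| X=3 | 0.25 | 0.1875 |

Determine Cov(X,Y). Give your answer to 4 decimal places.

-0.2500

E[X] = 1.25,  E[Y] = 0.5
E[XY] = 0.375
Cov(X,Y) = E[XY] − E[X]E[Y] = 0.375 − (1.25)(0.5) = -0.25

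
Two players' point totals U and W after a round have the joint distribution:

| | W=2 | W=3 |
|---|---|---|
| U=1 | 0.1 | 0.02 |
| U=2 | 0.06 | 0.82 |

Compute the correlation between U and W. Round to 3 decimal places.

0.678

E[U] = 1.88,  E[W] = 2.84
E[UW] = 5.42
Cov(U,W) = E[UW] − E[U]E[W] = 5.42 − (1.88)(2.84) = 0.0808
Var(U) = 0.1056,  Var(W) = 0.1344
ρ = 0.0808 / √(0.1056·0.1344) ≈ 0.678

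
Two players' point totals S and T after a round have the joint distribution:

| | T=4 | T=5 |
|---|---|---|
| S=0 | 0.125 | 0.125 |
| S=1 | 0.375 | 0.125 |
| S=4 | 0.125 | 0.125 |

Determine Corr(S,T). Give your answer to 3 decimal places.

E[S] = 1.5,  E[T] = 4.375
E[ST] = 6.625
Cov(S,T) = E[ST] − E[S]E[T] = 6.625 − (1.5)(4.375) = 0.0625
V(S) = 2.25,  V(T) = 0.234375
ρ = 0.0625 / √(2.25·0.234375) ≈ 0.086

0.086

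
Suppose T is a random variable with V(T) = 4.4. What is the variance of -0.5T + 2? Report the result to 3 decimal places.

1.100

V(-0.5T + 2) = (-0.5)²·V(T) = 0.25·4.4 = 1.1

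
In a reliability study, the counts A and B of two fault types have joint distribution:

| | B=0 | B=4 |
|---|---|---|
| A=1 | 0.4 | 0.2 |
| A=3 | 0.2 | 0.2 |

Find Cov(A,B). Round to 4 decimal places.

E[A] = 1.8,  E[B] = 1.6
E[AB] = 3.2
Cov(A,B) = E[AB] − E[A]E[B] = 3.2 − (1.8)(1.6) = 0.32

0.3200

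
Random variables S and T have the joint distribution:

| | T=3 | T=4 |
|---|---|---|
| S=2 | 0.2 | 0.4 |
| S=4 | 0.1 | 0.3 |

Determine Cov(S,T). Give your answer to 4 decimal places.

0.0400

E[S] = 2.8,  E[T] = 3.7
E[ST] = 10.4
Cov(S,T) = E[ST] − E[S]E[T] = 10.4 − (2.8)(3.7) = 0.04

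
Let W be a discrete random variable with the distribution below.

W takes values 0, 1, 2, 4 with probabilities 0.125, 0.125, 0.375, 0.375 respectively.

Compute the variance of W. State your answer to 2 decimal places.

E[W] = (0)(0.125) + (1)(0.125) + (2)(0.375) + (4)(0.375) = 2.375
E[W²] = (0)²(0.125) + (1)²(0.125) + (2)²(0.375) + (4)²(0.375) = 7.625
Var(W) = E[W²] − (E[W])² = 7.625 − (2.375)² = 1.984375

1.98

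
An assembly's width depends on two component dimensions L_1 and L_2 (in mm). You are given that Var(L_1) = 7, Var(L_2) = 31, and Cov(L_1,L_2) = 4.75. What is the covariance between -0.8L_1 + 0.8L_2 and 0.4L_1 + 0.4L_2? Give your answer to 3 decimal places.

Cov(-0.8L_1 + 0.8L_2, 0.4L_1 + 0.4L_2) = (-0.8)(0.4)Var(L_1) + (0.8)(0.4)Var(L_2) + [(-0.8)(0.4) + (0.8)(0.4)]Cov(L_1,L_2)
= -0.32·7 + 0.32·31 + 0·4.75 = 7.68

7.680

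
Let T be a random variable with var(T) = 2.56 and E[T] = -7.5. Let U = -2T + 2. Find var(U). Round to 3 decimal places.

var(-2T + 2) = (-2)²·var(T) = 4·2.56 = 10.24

10.240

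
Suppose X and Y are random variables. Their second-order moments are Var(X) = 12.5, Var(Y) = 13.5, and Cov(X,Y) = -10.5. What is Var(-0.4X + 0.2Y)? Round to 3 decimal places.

Var(-0.4X + 0.2Y) = (-0.4)²·Var(X) + (0.2)²·Var(Y) + 2·(-0.4)·(0.2)·Cov(X,Y)
= 0.16·12.5 + 0.04·13.5 + -0.16·-10.5 = 4.22

4.220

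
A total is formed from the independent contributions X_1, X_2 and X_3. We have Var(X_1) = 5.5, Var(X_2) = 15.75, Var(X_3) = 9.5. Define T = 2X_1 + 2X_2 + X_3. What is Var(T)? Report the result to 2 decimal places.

94.50

By independence, Var(T) = (2)²Var(X_1) + (2)²Var(X_2) + (1)²Var(X_3)
= (2)²·5.5 + (2)²·15.75 + (1)²·9.5 = 94.5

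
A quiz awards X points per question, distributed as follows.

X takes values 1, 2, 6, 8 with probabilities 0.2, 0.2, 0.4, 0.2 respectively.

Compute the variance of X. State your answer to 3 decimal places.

7.040

E[X] = (1)(0.2) + (2)(0.2) + (6)(0.4) + (8)(0.2) = 4.6
E[X²] = (1)²(0.2) + (2)²(0.2) + (6)²(0.4) + (8)²(0.2) = 28.2
Var(X) = E[X²] − (E[X])² = 28.2 − (4.6)² = 7.04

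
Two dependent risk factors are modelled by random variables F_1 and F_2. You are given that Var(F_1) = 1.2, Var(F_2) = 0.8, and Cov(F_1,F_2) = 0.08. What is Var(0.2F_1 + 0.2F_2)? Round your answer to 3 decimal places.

0.086

Var(0.2F_1 + 0.2F_2) = (0.2)²·Var(F_1) + (0.2)²·Var(F_2) + 2·(0.2)·(0.2)·Cov(F_1,F_2)
= 0.04·1.2 + 0.04·0.8 + 0.08·0.08 = 0.0864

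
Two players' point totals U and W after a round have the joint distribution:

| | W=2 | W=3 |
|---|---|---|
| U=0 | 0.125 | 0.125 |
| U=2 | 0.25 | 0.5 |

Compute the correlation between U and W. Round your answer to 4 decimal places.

0.1491

E[U] = 1.5,  E[W] = 2.625
E[UW] = 4
Cov(U,W) = E[UW] − E[U]E[W] = 4 − (1.5)(2.625) = 0.0625
Var(U) = 0.75,  Var(W) = 0.234375
ρ = 0.0625 / √(0.75·0.234375) ≈ 0.1491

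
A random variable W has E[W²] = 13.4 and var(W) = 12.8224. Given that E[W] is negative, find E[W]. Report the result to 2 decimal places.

-0.76

(E[W])² = E[W²] − var(W) = 13.4 − 12.8224 = 0.5776
E[W] = −√0.5776 = -0.76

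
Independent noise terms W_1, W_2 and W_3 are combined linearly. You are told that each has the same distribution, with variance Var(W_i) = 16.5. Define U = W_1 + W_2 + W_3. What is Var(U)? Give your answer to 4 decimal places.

By independence, Var(U) = (1)²Var(W_1) + (1)²Var(W_2) + (1)²Var(W_3)
= (1)²·16.5 + (1)²·16.5 + (1)²·16.5 = 49.5

49.5000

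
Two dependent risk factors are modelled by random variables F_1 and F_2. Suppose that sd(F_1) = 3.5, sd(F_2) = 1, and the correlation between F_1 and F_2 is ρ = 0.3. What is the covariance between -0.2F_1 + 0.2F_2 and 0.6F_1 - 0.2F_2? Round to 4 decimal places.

-1.3420

var(F_1) = (3.5)² = 12.25;  var(F_2) = (1)² = 1
cov(F_1,F_2) = ρ·sd(F_1)·sd(F_2) = 0.3·3.5·1 = 1.05
cov(-0.2F_1 + 0.2F_2, 0.6F_1 - 0.2F_2) = (-0.2)(0.6)var(F_1) + (0.2)(-0.2)var(F_2) + [(-0.2)(-0.2) + (0.2)(0.6)]cov(F_1,F_2)
= -0.12·12.25 + -0.04·1 + 0.16·1.05 = -1.342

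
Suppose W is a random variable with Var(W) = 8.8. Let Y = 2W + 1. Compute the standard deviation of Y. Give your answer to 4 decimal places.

5.9330

Var(2W + 1) = (2)²·8.8 = 35.2
SD(Y) = √35.2 ≈ 5.9330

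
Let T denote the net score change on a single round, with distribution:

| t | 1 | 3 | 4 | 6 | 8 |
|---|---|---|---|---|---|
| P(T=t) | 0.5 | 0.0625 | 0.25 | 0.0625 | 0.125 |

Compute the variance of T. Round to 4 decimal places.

E[T] = (1)(0.5) + (3)(0.0625) + (4)(0.25) + (6)(0.0625) + (8)(0.125) = 3.0625
E[T²] = (1)²(0.5) + (3)²(0.0625) + (4)²(0.25) + (6)²(0.0625) + (8)²(0.125) = 15.3125
Var(T) = E[T²] − (E[T])² = 15.3125 − (3.0625)² = 5.93359375

5.9336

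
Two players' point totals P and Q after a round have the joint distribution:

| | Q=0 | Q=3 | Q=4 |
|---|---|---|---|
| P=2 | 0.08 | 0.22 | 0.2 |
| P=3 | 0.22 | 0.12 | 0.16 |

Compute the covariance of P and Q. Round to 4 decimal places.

-0.2300

E[P] = 2.5,  E[Q] = 2.46
E[PQ] = 5.92
Cov(P,Q) = E[PQ] − E[P]E[Q] = 5.92 − (2.5)(2.46) = -0.23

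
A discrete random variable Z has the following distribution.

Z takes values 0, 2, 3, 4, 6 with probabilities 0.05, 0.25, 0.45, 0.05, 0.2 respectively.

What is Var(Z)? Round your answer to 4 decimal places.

2.4875

E[Z] = (0)(0.05) + (2)(0.25) + (3)(0.45) + (4)(0.05) + (6)(0.2) = 3.25
E[Z²] = (0)²(0.05) + (2)²(0.25) + (3)²(0.45) + (4)²(0.05) + (6)²(0.2) = 13.05
Var(Z) = E[Z²] − (E[Z])² = 13.05 − (3.25)² = 2.4875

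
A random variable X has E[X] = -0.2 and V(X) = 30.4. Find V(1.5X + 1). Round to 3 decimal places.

V(1.5X + 1) = (1.5)²·V(X) = 2.25·30.4 = 68.4

68.400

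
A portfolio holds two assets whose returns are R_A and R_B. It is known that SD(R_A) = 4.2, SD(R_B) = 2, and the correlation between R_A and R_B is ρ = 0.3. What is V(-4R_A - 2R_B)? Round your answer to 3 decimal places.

V(R_A) = (4.2)² = 17.64;  V(R_B) = (2)² = 4
Cov(R_A,R_B) = ρ·SD(R_A)·SD(R_B) = 0.3·4.2·2 = 2.52
V(-4R_A - 2R_B) = (-4)²·V(R_A) + (-2)²·V(R_B) + 2·(-4)·(-2)·Cov(R_A,R_B)
= 16·17.64 + 4·4 + 16·2.52 = 338.56

338.560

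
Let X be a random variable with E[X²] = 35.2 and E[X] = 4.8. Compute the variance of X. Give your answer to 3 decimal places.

Var(X) = 35.2 − (4.8)² = 12.16

12.160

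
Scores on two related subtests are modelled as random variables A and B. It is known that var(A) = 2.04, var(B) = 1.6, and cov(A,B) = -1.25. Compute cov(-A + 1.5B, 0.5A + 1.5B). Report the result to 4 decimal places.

cov(-A + 1.5B, 0.5A + 1.5B) = (-1)(0.5)var(A) + (1.5)(1.5)var(B) + [(-1)(1.5) + (1.5)(0.5)]cov(A,B)
= -0.5·2.04 + 2.25·1.6 + -0.75·-1.25 = 3.5175

3.5175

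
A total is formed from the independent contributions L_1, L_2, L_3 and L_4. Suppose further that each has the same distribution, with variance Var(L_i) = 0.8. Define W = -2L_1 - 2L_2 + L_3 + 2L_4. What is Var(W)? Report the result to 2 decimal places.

By independence, Var(W) = (-2)²Var(L_1) + (-2)²Var(L_2) + (1)²Var(L_3) + (2)²Var(L_4)
= (-2)²·0.8 + (-2)²·0.8 + (1)²·0.8 + (2)²·0.8 = 10.4

10.40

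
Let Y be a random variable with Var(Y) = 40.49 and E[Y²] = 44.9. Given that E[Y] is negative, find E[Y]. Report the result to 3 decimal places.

(E[Y])² = E[Y²] − Var(Y) = 44.9 − 40.49 = 4.41
E[Y] = −√4.41 = -2.1

-2.100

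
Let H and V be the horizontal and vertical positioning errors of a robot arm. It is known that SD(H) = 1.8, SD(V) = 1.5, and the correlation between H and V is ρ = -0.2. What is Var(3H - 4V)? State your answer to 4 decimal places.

78.1200

Var(H) = (1.8)² = 3.24;  Var(V) = (1.5)² = 2.25
Cov(H,V) = ρ·SD(H)·SD(V) = -0.2·1.8·1.5 = -0.54
Var(3H - 4V) = (3)²·Var(H) + (-4)²·Var(V) + 2·(3)·(-4)·Cov(H,V)
= 9·3.24 + 16·2.25 + -24·-0.54 = 78.12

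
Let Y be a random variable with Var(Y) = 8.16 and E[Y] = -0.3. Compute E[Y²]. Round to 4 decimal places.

8.2500

E[Y²] = Var(Y) + (E[Y])² = 8.16 + (-0.3)² = 8.25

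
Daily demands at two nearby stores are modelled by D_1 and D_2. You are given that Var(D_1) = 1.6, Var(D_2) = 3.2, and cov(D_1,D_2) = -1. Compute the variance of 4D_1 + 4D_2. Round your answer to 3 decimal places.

Var(4D_1 + 4D_2) = (4)²·Var(D_1) + (4)²·Var(D_2) + 2·(4)·(4)·cov(D_1,D_2)
= 16·1.6 + 16·3.2 + 32·-1 = 44.8

44.800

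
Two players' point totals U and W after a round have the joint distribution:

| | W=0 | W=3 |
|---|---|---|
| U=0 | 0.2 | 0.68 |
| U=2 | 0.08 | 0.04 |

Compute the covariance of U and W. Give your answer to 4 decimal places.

E[U] = 0.24,  E[W] = 2.16
E[UW] = 0.24
cov(U,W) = E[UW] − E[U]E[W] = 0.24 − (0.24)(2.16) = -0.2784

-0.2784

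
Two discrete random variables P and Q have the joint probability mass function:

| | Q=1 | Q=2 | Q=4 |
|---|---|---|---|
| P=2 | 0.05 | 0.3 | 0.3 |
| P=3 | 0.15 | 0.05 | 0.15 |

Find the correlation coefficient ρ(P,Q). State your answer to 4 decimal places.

E[P] = 2.35,  E[Q] = 2.7
E[PQ] = 6.25
Cov(P,Q) = E[PQ] − E[P]E[Q] = 6.25 − (2.35)(2.7) = -0.095
Var(P) = 0.2275,  Var(Q) = 1.51
ρ = -0.095 / √(0.2275·1.51) ≈ -0.1621

-0.1621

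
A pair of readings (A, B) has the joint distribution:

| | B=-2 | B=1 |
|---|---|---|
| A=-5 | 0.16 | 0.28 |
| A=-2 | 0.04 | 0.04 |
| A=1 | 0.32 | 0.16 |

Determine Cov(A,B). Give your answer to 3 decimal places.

E[A] = -1.88,  E[B] = -0.56
E[AB] = -0.2
Cov(A,B) = E[AB] − E[A]E[B] = -0.2 − (-1.88)(-0.56) = -1.2528

-1.253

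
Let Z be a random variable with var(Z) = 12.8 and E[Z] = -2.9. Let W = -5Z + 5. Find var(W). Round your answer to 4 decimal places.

320.0000

var(-5Z + 5) = (-5)²·var(Z) = 25·12.8 = 320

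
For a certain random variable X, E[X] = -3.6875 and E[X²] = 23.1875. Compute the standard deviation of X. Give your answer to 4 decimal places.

3.0967

var(X) = 23.1875 − (-3.6875)² = 9.58984375
SD(X) = √9.58984375 ≈ 3.0967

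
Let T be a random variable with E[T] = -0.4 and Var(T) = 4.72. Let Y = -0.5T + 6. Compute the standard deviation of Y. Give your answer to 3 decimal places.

Var(-0.5T + 6) = (-0.5)²·4.72 = 1.18
sd(Y) = √1.18 ≈ 1.086

1.086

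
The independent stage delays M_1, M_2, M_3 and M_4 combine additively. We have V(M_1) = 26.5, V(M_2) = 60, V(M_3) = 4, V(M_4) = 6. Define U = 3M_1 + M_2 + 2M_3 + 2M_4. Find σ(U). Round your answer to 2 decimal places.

By independence, V(U) = (3)²V(M_1) + (1)²V(M_2) + (2)²V(M_3) + (2)²V(M_4)
= (3)²·26.5 + (1)²·60 + (2)²·4 + (2)²·6 = 338.5
σ(U) = √338.5 ≈ 18.40

18.40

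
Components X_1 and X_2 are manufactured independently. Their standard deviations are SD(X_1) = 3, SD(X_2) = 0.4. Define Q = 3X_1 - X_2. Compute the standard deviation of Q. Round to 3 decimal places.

9.009

V(X_1) = 9, V(X_2) = 0.16
By independence, V(Q) = (3)²V(X_1) + (-1)²V(X_2)
= (3)²·9 + (-1)²·0.16 = 81.16
SD(Q) = √81.16 ≈ 9.009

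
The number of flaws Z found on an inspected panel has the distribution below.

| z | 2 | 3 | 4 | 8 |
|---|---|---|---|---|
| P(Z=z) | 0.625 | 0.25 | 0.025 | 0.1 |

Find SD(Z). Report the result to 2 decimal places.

E[Z] = (2)(0.625) + (3)(0.25) + (4)(0.025) + (8)(0.1) = 2.9
E[Z²] = (2)²(0.625) + (3)²(0.25) + (4)²(0.025) + (8)²(0.1) = 11.55
Var(Z) = E[Z²] − (E[Z])² = 11.55 − (2.9)² = 3.14
SD(Z) = √3.14 ≈ 1.77

1.77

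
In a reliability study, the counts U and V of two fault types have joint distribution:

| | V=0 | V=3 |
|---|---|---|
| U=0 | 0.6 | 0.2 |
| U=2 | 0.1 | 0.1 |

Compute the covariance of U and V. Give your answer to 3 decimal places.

E[U] = 0.4,  E[V] = 0.9
E[UV] = 0.6
Cov(U,V) = E[UV] − E[U]E[V] = 0.6 − (0.4)(0.9) = 0.24

0.240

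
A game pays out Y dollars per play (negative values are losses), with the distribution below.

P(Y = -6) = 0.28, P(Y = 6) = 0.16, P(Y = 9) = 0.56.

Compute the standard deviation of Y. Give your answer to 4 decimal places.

E[Y] = (-6)(0.28) + (6)(0.16) + (9)(0.56) = 4.32
E[Y²] = (-6)²(0.28) + (6)²(0.16) + (9)²(0.56) = 61.2
Var(Y) = E[Y²] − (E[Y])² = 61.2 − (4.32)² = 42.5376
SD(Y) = √42.5376 ≈ 6.5221

6.5221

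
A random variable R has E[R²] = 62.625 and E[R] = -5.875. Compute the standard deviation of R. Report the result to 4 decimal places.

Var(R) = 62.625 − (-5.875)² = 28.109375
SD(R) = √28.109375 ≈ 5.3018

5.3018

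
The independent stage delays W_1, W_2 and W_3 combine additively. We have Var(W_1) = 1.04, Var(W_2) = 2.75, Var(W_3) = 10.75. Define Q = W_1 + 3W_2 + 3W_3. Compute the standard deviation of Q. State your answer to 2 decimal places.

By independence, Var(Q) = (1)²Var(W_1) + (3)²Var(W_2) + (3)²Var(W_3)
= (1)²·1.04 + (3)²·2.75 + (3)²·10.75 = 122.54
SD(Q) = √122.54 ≈ 11.07

11.07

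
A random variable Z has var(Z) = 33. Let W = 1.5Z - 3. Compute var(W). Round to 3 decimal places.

74.250

var(1.5Z - 3) = (1.5)²·var(Z) = 2.25·33 = 74.25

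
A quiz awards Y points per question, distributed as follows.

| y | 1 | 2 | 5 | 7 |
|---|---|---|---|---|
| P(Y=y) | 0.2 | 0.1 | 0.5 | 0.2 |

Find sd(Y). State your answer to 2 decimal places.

2.10

E[Y] = (1)(0.2) + (2)(0.1) + (5)(0.5) + (7)(0.2) = 4.3
E[Y²] = (1)²(0.2) + (2)²(0.1) + (5)²(0.5) + (7)²(0.2) = 22.9
Var(Y) = E[Y²] − (E[Y])² = 22.9 − (4.3)² = 4.41
sd(Y) = √4.41 ≈ 2.10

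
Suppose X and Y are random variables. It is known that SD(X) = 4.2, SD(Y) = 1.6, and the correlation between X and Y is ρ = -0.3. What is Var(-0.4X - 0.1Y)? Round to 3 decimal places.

Var(X) = (4.2)² = 17.64;  Var(Y) = (1.6)² = 2.56
Cov(X,Y) = ρ·SD(X)·SD(Y) = -0.3·4.2·1.6 = -2.016
Var(-0.4X - 0.1Y) = (-0.4)²·Var(X) + (-0.1)²·Var(Y) + 2·(-0.4)·(-0.1)·Cov(X,Y)
= 0.16·17.64 + 0.01·2.56 + 0.08·-2.016 = 2.68672

2.687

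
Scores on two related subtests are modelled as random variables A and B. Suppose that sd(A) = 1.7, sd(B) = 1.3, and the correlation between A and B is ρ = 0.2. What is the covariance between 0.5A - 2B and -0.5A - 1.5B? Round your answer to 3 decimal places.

4.458

V(A) = (1.7)² = 2.89;  V(B) = (1.3)² = 1.69
Cov(A,B) = ρ·sd(A)·sd(B) = 0.2·1.7·1.3 = 0.442
Cov(0.5A - 2B, -0.5A - 1.5B) = (0.5)(-0.5)V(A) + (-2)(-1.5)V(B) + [(0.5)(-1.5) + (-2)(-0.5)]Cov(A,B)
= -0.25·2.89 + 3·1.69 + 0.25·0.442 = 4.458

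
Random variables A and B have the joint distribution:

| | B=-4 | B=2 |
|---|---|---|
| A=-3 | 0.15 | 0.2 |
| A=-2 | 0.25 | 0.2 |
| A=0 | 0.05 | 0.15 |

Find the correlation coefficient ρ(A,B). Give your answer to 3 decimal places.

0.136

E[A] = -1.95,  E[B] = -0.7
E[AB] = 1.8
cov(A,B) = E[AB] − E[A]E[B] = 1.8 − (-1.95)(-0.7) = 0.435
V(A) = 1.1475,  V(B) = 8.91
ρ = 0.435 / √(1.1475·8.91) ≈ 0.136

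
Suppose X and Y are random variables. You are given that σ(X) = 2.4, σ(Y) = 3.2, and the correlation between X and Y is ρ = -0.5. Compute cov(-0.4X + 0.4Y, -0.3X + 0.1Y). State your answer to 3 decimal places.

1.715

Var(X) = (2.4)² = 5.76;  Var(Y) = (3.2)² = 10.24
cov(X,Y) = ρ·σ(X)·σ(Y) = -0.5·2.4·3.2 = -3.84
cov(-0.4X + 0.4Y, -0.3X + 0.1Y) = (-0.4)(-0.3)Var(X) + (0.4)(0.1)Var(Y) + [(-0.4)(0.1) + (0.4)(-0.3)]cov(X,Y)
= 0.12·5.76 + 0.04·10.24 + -0.16·-3.84 = 1.7152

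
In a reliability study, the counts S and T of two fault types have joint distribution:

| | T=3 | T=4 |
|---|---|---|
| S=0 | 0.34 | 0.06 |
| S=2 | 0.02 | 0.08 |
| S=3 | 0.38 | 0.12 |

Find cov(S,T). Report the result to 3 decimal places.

0.078

E[S] = 1.7,  E[T] = 3.26
E[ST] = 5.62
cov(S,T) = E[ST] − E[S]E[T] = 5.62 − (1.7)(3.26) = 0.078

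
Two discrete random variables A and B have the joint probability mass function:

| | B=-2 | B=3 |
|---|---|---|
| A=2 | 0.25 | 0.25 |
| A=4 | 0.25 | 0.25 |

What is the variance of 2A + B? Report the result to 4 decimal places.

10.2500

E[A] = 3,  E[B] = 0.5,  E[AB] = 1.5
var(A) = 10 − (3)² = 1;  var(B) = 6.5 − (0.5)² = 6.25
Cov(A,B) = 1.5 − (3)(0.5) = 0
var(2A + B) = (2)²·1 + (1)²·6.25 + 2·(2)·(1)·0 = 10.25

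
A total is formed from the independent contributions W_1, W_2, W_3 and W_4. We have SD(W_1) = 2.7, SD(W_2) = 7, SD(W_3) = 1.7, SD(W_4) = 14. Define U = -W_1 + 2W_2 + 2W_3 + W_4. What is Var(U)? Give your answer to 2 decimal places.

Var(W_1) = 7.29, Var(W_2) = 49, Var(W_3) = 2.89, Var(W_4) = 196
By independence, Var(U) = (-1)²Var(W_1) + (2)²Var(W_2) + (2)²Var(W_3) + (1)²Var(W_4)
= (-1)²·7.29 + (2)²·49 + (2)²·2.89 + (1)²·196 = 410.85

410.85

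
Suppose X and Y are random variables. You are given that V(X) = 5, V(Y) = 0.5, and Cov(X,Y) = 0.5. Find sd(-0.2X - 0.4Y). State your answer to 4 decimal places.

V(-0.2X - 0.4Y) = (-0.2)²·V(X) + (-0.4)²·V(Y) + 2·(-0.2)·(-0.4)·Cov(X,Y)
= 0.04·5 + 0.16·0.5 + 0.16·0.5 = 0.36
sd(-0.2X - 0.4Y) = √0.36 ≈ 0.6000

0.6000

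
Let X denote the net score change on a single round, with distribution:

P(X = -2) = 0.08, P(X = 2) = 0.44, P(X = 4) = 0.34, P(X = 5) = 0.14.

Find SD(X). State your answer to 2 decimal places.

1.81

E[X] = (-2)(0.08) + (2)(0.44) + (4)(0.34) + (5)(0.14) = 2.78
E[X²] = (-2)²(0.08) + (2)²(0.44) + (4)²(0.34) + (5)²(0.14) = 11.02
Var(X) = E[X²] − (E[X])² = 11.02 − (2.78)² = 3.2916
SD(X) = √3.2916 ≈ 1.81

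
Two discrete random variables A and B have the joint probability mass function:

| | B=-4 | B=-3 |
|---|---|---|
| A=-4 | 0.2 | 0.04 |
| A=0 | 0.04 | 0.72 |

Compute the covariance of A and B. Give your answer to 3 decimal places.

E[A] = -0.96,  E[B] = -3.24
E[AB] = 3.68
Cov(A,B) = E[AB] − E[A]E[B] = 3.68 − (-0.96)(-3.24) = 0.5696

0.570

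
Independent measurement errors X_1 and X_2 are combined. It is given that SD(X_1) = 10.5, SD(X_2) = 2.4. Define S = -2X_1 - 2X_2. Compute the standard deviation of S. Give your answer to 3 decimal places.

21.542

Var(X_1) = 110.25, Var(X_2) = 5.76
By independence, Var(S) = (-2)²Var(X_1) + (-2)²Var(X_2)
= (-2)²·110.25 + (-2)²·5.76 = 464.04
SD(S) = √464.04 ≈ 21.542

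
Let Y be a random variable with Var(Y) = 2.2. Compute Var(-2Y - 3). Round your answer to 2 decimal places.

Var(-2Y - 3) = (-2)²·Var(Y) = 4·2.2 = 8.8

8.80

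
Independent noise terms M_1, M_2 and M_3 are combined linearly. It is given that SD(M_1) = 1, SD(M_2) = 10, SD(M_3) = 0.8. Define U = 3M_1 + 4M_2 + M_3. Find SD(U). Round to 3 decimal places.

40.120

Var(M_1) = 1, Var(M_2) = 100, Var(M_3) = 0.64
By independence, Var(U) = (3)²Var(M_1) + (4)²Var(M_2) + (1)²Var(M_3)
= (3)²·1 + (4)²·100 + (1)²·0.64 = 1609.64
SD(U) = √1609.64 ≈ 40.120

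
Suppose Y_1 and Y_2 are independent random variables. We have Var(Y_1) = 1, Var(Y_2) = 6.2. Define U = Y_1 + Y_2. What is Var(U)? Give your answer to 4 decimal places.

7.2000

By independence, Var(U) = (1)²Var(Y_1) + (1)²Var(Y_2)
= (1)²·1 + (1)²·6.2 = 7.2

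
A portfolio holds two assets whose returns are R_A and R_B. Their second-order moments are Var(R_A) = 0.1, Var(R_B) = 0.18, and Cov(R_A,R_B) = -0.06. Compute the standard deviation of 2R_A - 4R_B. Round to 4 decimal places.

2.0591

Var(2R_A - 4R_B) = (2)²·Var(R_A) + (-4)²·Var(R_B) + 2·(2)·(-4)·Cov(R_A,R_B)
= 4·0.1 + 16·0.18 + -16·-0.06 = 4.24
SD(2R_A - 4R_B) = √4.24 ≈ 2.0591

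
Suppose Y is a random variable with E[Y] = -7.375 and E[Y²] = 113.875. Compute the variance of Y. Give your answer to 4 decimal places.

59.4844

var(Y) = 113.875 − (-7.375)² = 59.484375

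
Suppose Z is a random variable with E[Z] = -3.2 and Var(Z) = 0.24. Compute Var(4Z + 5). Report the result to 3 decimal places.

3.840

Var(4Z + 5) = (4)²·Var(Z) = 16·0.24 = 3.84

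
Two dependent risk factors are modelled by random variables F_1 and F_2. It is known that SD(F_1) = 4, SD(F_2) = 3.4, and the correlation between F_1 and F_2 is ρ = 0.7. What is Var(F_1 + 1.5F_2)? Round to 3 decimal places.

Var(F_1) = (4)² = 16;  Var(F_2) = (3.4)² = 11.56
Cov(F_1,F_2) = ρ·SD(F_1)·SD(F_2) = 0.7·4·3.4 = 9.52
Var(F_1 + 1.5F_2) = (1)²·Var(F_1) + (1.5)²·Var(F_2) + 2·(1)·(1.5)·Cov(F_1,F_2)
= 1·16 + 2.25·11.56 + 3·9.52 = 70.57

70.570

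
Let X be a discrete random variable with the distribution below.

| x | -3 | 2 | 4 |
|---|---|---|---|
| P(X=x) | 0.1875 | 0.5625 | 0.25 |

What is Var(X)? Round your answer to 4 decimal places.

5.4961

E[X] = (-3)(0.1875) + (2)(0.5625) + (4)(0.25) = 1.5625
E[X²] = (-3)²(0.1875) + (2)²(0.5625) + (4)²(0.25) = 7.9375
Var(X) = E[X²] − (E[X])² = 7.9375 − (1.5625)² = 5.49609375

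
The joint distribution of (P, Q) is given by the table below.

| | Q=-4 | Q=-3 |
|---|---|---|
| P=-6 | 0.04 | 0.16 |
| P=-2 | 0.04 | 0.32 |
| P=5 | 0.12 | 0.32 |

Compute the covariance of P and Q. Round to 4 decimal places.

E[P] = 0.28,  E[Q] = -3.2
E[PQ] = -1.12
Cov(P,Q) = E[PQ] − E[P]E[Q] = -1.12 − (0.28)(-3.2) = -0.224

-0.2240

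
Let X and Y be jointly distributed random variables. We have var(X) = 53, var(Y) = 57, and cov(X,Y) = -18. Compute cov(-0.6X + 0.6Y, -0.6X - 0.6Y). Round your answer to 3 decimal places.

cov(-0.6X + 0.6Y, -0.6X - 0.6Y) = (-0.6)(-0.6)var(X) + (0.6)(-0.6)var(Y) + [(-0.6)(-0.6) + (0.6)(-0.6)]cov(X,Y)
= 0.36·53 + -0.36·57 + 0·-18 = -1.44

-1.440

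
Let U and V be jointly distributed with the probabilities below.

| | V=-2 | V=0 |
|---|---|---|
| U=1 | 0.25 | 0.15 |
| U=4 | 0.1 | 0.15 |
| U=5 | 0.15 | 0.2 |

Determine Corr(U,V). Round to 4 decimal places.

E[U] = 3.15,  E[V] = -1
E[UV] = -2.8
cov(U,V) = E[UV] − E[U]E[V] = -2.8 − (3.15)(-1) = 0.35
var(U) = 3.2275,  var(V) = 1
ρ = 0.35 / √(3.2275·1) ≈ 0.1948

0.1948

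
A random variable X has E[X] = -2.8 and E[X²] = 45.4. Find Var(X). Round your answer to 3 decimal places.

37.560

Var(X) = 45.4 − (-2.8)² = 37.56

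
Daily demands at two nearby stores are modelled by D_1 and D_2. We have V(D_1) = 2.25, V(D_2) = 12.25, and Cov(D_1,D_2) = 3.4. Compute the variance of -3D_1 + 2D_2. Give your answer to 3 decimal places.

28.450

V(-3D_1 + 2D_2) = (-3)²·V(D_1) + (2)²·V(D_2) + 2·(-3)·(2)·Cov(D_1,D_2)
= 9·2.25 + 4·12.25 + -12·3.4 = 28.45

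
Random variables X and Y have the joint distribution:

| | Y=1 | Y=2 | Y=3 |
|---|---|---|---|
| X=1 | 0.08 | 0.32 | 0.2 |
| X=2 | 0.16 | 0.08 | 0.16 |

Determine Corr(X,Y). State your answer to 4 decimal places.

-0.1280

E[X] = 1.4,  E[Y] = 2.12
E[XY] = 2.92
Cov(X,Y) = E[XY] − E[X]E[Y] = 2.92 − (1.4)(2.12) = -0.048
Var(X) = 0.24,  Var(Y) = 0.5856
ρ = -0.048 / √(0.24·0.5856) ≈ -0.1280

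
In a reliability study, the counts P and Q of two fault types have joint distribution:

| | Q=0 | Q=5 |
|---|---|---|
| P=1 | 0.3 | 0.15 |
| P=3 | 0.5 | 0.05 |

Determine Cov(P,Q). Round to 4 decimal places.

E[P] = 2.1,  E[Q] = 1
E[PQ] = 1.5
Cov(P,Q) = E[PQ] − E[P]E[Q] = 1.5 − (2.1)(1) = -0.6

-0.6000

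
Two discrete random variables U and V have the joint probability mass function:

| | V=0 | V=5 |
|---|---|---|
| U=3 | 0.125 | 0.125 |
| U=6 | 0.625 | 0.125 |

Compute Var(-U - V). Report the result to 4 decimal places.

E[U] = 5.25,  E[V] = 1.25,  E[UV] = 5.625
Var(U) = 29.25 − (5.25)² = 1.6875;  Var(V) = 6.25 − (1.25)² = 4.6875
Cov(U,V) = 5.625 − (5.25)(1.25) = -0.9375
Var(-U - V) = (-1)²·1.6875 + (-1)²·4.6875 + 2·(-1)·(-1)·-0.9375 = 4.5

4.5000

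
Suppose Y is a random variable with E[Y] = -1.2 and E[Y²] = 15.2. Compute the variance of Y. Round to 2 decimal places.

V(Y) = 15.2 − (-1.2)² = 13.76

13.76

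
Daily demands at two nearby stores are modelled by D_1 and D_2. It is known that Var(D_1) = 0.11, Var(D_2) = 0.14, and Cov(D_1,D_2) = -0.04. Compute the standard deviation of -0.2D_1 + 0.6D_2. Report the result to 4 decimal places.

0.2538

Var(-0.2D_1 + 0.6D_2) = (-0.2)²·Var(D_1) + (0.6)²·Var(D_2) + 2·(-0.2)·(0.6)·Cov(D_1,D_2)
= 0.04·0.11 + 0.36·0.14 + -0.24·-0.04 = 0.0644
SD(-0.2D_1 + 0.6D_2) = √0.0644 ≈ 0.2538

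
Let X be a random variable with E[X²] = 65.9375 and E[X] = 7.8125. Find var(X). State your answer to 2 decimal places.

var(X) = 65.9375 − (7.8125)² = 4.90234375

4.90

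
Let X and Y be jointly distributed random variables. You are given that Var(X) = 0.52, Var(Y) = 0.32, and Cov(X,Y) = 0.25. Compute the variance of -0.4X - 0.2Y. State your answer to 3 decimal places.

Var(-0.4X - 0.2Y) = (-0.4)²·Var(X) + (-0.2)²·Var(Y) + 2·(-0.4)·(-0.2)·Cov(X,Y)
= 0.16·0.52 + 0.04·0.32 + 0.16·0.25 = 0.136

0.136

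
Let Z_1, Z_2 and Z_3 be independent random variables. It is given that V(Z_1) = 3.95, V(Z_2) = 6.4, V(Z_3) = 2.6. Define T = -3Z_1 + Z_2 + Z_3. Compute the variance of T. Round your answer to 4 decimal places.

44.5500

By independence, V(T) = (-3)²V(Z_1) + (1)²V(Z_2) + (1)²V(Z_3)
= (-3)²·3.95 + (1)²·6.4 + (1)²·2.6 = 44.55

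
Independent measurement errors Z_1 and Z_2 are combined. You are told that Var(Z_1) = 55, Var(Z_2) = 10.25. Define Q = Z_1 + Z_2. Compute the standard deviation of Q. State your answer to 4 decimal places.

8.0777

By independence, Var(Q) = (1)²Var(Z_1) + (1)²Var(Z_2)
= (1)²·55 + (1)²·10.25 = 65.25
SD(Q) = √65.25 ≈ 8.0777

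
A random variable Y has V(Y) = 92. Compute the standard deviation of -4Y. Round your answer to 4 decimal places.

V(-4Y) = (-4)²·92 = 1472
σ(-4Y) = √1472 ≈ 38.3667

38.3667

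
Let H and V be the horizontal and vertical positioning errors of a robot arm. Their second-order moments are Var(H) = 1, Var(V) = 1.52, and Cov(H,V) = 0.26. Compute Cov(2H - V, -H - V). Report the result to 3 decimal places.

Cov(2H - V, -H - V) = (2)(-1)Var(H) + (-1)(-1)Var(V) + [(2)(-1) + (-1)(-1)]Cov(H,V)
= -2·1 + 1·1.52 + -1·0.26 = -0.74

-0.740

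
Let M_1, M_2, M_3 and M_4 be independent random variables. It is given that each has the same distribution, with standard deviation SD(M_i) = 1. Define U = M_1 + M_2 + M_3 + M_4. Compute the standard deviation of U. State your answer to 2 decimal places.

2.00

var(M_i) = (1)² = 1
By independence, var(U) = (1)²var(M_1) + (1)²var(M_2) + (1)²var(M_3) + (1)²var(M_4)
= (1)²·1 + (1)²·1 + (1)²·1 + (1)²·1 = 4
SD(U) = √4 ≈ 2.00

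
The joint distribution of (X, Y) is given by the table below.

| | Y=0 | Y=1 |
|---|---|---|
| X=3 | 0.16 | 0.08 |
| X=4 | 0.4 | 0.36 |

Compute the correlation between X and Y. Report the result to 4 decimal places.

E[X] = 3.76,  E[Y] = 0.44
E[XY] = 1.68
cov(X,Y) = E[XY] − E[X]E[Y] = 1.68 − (3.76)(0.44) = 0.0256
V(X) = 0.1824,  V(Y) = 0.2464
ρ = 0.0256 / √(0.1824·0.2464) ≈ 0.1208

0.1208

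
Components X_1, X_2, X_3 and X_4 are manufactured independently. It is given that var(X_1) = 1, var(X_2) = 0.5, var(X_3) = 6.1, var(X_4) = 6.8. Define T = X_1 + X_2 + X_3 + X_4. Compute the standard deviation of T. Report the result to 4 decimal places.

3.7947

By independence, var(T) = (1)²var(X_1) + (1)²var(X_2) + (1)²var(X_3) + (1)²var(X_4)
= (1)²·1 + (1)²·0.5 + (1)²·6.1 + (1)²·6.8 = 14.4
σ(T) = √14.4 ≈ 3.7947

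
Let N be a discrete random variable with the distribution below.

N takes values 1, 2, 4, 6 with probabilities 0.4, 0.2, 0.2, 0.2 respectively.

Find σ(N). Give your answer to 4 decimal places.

1.9391

E[N] = (1)(0.4) + (2)(0.2) + (4)(0.2) + (6)(0.2) = 2.8
E[N²] = (1)²(0.4) + (2)²(0.2) + (4)²(0.2) + (6)²(0.2) = 11.6
Var(N) = E[N²] − (E[N])² = 11.6 − (2.8)² = 3.76
σ(N) = √3.76 ≈ 1.9391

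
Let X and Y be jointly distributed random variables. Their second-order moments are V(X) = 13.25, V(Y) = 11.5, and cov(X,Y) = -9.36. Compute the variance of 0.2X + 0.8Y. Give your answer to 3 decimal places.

V(0.2X + 0.8Y) = (0.2)²·V(X) + (0.8)²·V(Y) + 2·(0.2)·(0.8)·cov(X,Y)
= 0.04·13.25 + 0.64·11.5 + 0.32·-9.36 = 4.8948

4.895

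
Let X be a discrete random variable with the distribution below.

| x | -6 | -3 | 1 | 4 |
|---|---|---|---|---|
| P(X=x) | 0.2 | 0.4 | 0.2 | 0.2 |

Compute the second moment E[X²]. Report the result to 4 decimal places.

E[X²] = (-6)²(0.2) + (-3)²(0.4) + (1)²(0.2) + (4)²(0.2) = 14.2

14.2000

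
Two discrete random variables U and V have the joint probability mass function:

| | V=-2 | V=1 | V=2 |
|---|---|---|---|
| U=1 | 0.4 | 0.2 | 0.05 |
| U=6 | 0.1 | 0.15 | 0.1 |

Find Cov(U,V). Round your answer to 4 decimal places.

1.3625

E[U] = 2.75,  E[V] = -0.35
E[UV] = 0.4
Cov(U,V) = E[UV] − E[U]E[V] = 0.4 − (2.75)(-0.35) = 1.3625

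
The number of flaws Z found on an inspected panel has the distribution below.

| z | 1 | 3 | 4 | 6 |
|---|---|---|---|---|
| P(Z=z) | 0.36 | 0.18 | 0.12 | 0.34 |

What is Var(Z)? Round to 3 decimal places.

E[Z] = (1)(0.36) + (3)(0.18) + (4)(0.12) + (6)(0.34) = 3.42
E[Z²] = (1)²(0.36) + (3)²(0.18) + (4)²(0.12) + (6)²(0.34) = 16.14
Var(Z) = E[Z²] − (E[Z])² = 16.14 − (3.42)² = 4.4436

4.444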